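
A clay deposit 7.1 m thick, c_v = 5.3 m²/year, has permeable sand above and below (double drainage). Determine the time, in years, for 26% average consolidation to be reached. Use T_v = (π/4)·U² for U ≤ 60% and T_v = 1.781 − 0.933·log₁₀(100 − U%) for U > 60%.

Drainage path length: H_d = H/2 = 3.55 m (double drainage).
U ≤ 60%: T_v = (π/4)·U² = (π/4)×0.26² = 0.053093.
t = T_v·H_d²/c_v = 0.053093×3.55²/5.3 = 0.1262 years.

t ≈ 0.126 years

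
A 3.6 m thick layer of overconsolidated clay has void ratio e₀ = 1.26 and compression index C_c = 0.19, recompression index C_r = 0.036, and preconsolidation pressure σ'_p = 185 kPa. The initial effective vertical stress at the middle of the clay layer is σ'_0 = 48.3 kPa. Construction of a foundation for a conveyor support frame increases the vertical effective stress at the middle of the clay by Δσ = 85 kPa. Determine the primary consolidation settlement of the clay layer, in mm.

S_c ≈ 25.3 mm

Final effective stress: σ'_f = 48.3 + 85 = 133.3 kPa.
σ'_f = 133.3 ≤ σ'_p = 185 kPa, so the clay remains overconsolidated and only the recompression index applies:
S_c = C_r·H/(1+e₀)·log₁₀(σ'_f/σ'_0) = 0.036×3.6/2.26×log₁₀(133.3/48.3)
    = 0.057344 × 0.44088 = 0.02528 m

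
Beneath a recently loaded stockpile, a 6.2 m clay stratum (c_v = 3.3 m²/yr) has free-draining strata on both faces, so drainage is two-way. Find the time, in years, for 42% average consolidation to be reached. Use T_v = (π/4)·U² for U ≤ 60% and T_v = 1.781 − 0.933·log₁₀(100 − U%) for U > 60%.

Drainage path length: H_d = H/2 = 3.1 m (double drainage).
U ≤ 60%: T_v = (π/4)·U² = (π/4)×0.42² = 0.13854.
t = T_v·H_d²/c_v = 0.13854×3.1²/3.3 = 0.4034 years.

t ≈ 0.403 years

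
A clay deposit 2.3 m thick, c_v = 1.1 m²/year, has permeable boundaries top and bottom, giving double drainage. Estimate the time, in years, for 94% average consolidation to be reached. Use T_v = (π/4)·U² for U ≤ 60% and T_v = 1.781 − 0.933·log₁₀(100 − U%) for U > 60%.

t ≈ 1.27 years

Drainage path length: H_d = H/2 = 1.15 m (double drainage).
U > 60%: T_v = 1.781 − 0.933·log₁₀(100 − 94) = 1.055.
t = T_v·H_d²/c_v = 1.055×1.15²/1.1 = 1.268 years.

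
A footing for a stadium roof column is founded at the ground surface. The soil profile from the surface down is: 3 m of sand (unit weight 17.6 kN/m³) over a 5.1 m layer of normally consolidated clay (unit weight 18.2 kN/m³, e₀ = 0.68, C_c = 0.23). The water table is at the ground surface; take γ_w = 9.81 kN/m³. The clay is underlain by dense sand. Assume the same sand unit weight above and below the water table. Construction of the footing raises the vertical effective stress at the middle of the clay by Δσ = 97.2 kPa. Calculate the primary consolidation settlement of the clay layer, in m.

S_c ≈ 0.35 m

Mid-depth of clay below the ground surface: z = 3 + 5.1/2 = 5.55 m.
Total vertical stress at mid-clay: σ_v = 17.6×3 + 18.2×2.55 = 99.21 kPa.
Pore pressure: u = 9.81×(5.55 − 0) = 54.446 kPa.
Initial effective stress: σ'_0 = σ_v − u = 99.21 − 54.446 = 44.764 kPa.
Final effective stress: σ'_f = σ'_0 + Δσ = 44.764 + 97.2 = 141.96 kPa.
Normally consolidated clay, so the full stress increment lies on the virgin compression line:
S_c = C_c·H/(1+e₀)·log₁₀(σ'_f/σ'_0) = 0.23×5.1/(1+0.68)×log₁₀(141.96/44.764)
    = 0.69821 × 0.50124 = 0.35 m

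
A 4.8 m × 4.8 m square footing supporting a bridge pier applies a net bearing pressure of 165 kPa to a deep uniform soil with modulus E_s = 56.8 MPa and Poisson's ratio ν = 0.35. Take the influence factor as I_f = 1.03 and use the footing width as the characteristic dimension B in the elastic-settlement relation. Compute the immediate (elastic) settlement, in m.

Immediate (elastic) settlement: S_e = q·B·(1−ν²)/E_s · I_f.
E_s = 56.8 MPa = 56800 kPa.
S_e = 165 × 4.8 × (1 − 0.35²) / 56800 × 1.03
    = 165 × 4.8 × 0.8775 / 56800 × 1.03
    = 0.0126 m

S_e ≈ 0.0126 m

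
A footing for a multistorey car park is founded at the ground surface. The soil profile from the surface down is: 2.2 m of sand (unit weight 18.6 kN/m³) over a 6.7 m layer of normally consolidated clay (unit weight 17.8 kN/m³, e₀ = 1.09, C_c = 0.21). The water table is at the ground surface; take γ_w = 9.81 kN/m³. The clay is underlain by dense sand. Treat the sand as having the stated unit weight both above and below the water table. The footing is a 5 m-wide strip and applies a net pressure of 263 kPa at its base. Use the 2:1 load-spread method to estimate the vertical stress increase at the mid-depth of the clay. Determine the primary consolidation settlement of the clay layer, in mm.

S_c ≈ 383 mm

Mid-depth of clay below the ground surface: z = 2.2 + 6.7/2 = 5.55 m.
Total vertical stress at mid-clay: σ_v = 18.6×2.2 + 17.8×3.35 = 100.55 kPa.
Pore pressure: u = 9.81×(5.55 − 0) = 54.446 kPa.
Initial effective stress: σ'_0 = σ_v − u = 100.55 − 54.446 = 46.104 kPa.
Stress increase at mid-clay by the 2:1 spreading method:
Δσ = qB/(B+z) = 263×5/(5+5.55) = 124.64 kPa
Final effective stress: σ'_f = σ'_0 + Δσ = 46.104 + 124.64 = 170.74 kPa.
Normally consolidated clay, so the full stress increment lies on the virgin compression line:
S_c = C_c·H/(1+e₀)·log₁₀(σ'_f/σ'_0) = 0.21×6.7/(1+1.09)×log₁₀(170.74/46.104)
    = 0.67321 × 0.5686 = 0.3828 m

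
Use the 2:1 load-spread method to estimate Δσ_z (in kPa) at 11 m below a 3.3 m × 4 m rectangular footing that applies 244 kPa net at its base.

By the 2:1 method the load spreads at 1 horizontal : 2 vertical, so at depth z the loaded area has grown by z in each plan dimension:
Δσ = qBL/((B+z)(L+z)) = 244×3.3×4/((3.3+11)(4+11)) = 15.015 kPa

Δσ_z ≈ 15 kPa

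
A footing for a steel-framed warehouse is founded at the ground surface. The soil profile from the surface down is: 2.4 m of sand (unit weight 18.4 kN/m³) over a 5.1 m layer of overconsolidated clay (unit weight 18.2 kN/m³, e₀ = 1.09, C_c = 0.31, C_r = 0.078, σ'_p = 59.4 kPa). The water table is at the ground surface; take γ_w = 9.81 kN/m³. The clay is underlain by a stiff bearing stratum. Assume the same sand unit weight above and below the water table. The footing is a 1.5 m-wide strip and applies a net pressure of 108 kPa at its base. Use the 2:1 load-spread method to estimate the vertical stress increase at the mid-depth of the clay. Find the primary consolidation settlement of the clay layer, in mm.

S_c ≈ 68.8 mm

Mid-depth of clay below the ground surface: z = 2.4 + 5.1/2 = 4.95 m.
Total vertical stress at mid-clay: σ_v = 18.4×2.4 + 18.2×2.55 = 90.57 kPa.
Pore pressure: u = 9.81×(4.95 − 0) = 48.56 kPa.
Initial effective stress: σ'_0 = σ_v − u = 90.57 − 48.56 = 42.01 kPa.
Stress increase at mid-clay by the 2:1 spreading method:
Δσ = qB/(B+z) = 108×1.5/(1.5+4.95) = 25.116 kPa
Final effective stress: σ'_f = 42.01 + 25.116 = 67.126 kPa.
σ'_f = 67.126 > σ'_p = 59.4 kPa, so the stress path crosses the preconsolidation pressure — recompression up to σ'_p, then virgin compression beyond:
S_c = H/(1+e₀)·[C_r·log₁₀(σ'_p/σ'_0) + C_c·log₁₀(σ'_f/σ'_p)]
    = 5.1/2.09 × [0.078×log₁₀(59.4/42.01) + 0.31×log₁₀(67.126/59.4)]
    = 2.4402 × [0.011734 + 0.016462] = 0.0688 m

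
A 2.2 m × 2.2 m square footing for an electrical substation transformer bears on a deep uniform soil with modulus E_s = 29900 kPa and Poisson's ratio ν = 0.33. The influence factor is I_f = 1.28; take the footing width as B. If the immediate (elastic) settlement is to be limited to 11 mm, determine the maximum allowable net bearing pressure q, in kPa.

q ≈ 131 kPa

S_e = q·B·(1−ν²)/E_s · I_f  ⇒  q = S_e·E_s / (B·(1−ν²)·I_f).
q = 0.011 × 29900 / (2.2 × 0.8911 × 1.28) = 131.1 kPa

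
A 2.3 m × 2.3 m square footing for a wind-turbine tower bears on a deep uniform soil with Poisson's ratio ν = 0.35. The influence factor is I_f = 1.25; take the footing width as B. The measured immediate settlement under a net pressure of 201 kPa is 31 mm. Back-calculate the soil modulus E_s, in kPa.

S_e = q·B·(1−ν²)/E_s · I_f  ⇒  E_s = q·B·(1−ν²)·I_f / S_e.
E_s = 201 × 2.3 × 0.8775 × 1.25 / 0.031 = 16360 kPa

E_s ≈ 16400 kPa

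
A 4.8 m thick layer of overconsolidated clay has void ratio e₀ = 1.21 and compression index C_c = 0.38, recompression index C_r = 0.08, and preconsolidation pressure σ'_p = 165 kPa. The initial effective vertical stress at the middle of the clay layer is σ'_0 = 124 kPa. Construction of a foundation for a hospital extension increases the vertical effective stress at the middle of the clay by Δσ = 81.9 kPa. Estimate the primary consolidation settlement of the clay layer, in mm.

Final effective stress: σ'_f = 124 + 81.9 = 205.9 kPa.
σ'_f = 205.9 > σ'_p = 165 kPa, so the stress path crosses the preconsolidation pressure — recompression up to σ'_p, then virgin compression beyond:
S_c = H/(1+e₀)·[C_r·log₁₀(σ'_p/σ'_0) + C_c·log₁₀(σ'_f/σ'_p)]
    = 4.8/2.21 × [0.08×log₁₀(165/124) + 0.38×log₁₀(205.9/165)]
    = 2.1719 × [0.009925 + 0.036546] = 0.1009 m

S_c ≈ 101 mm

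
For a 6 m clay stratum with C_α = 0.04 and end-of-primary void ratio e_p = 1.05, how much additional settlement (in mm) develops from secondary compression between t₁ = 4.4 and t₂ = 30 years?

Secondary compression: S_s = C_α·H/(1+e_p)·log₁₀(t₂/t₁)
S_s = 0.04×6/(1+1.05)×log₁₀(30/4.4)
    = 0.1171 × 0.8337 = 0.0976 m

S_s ≈ 97.6 mm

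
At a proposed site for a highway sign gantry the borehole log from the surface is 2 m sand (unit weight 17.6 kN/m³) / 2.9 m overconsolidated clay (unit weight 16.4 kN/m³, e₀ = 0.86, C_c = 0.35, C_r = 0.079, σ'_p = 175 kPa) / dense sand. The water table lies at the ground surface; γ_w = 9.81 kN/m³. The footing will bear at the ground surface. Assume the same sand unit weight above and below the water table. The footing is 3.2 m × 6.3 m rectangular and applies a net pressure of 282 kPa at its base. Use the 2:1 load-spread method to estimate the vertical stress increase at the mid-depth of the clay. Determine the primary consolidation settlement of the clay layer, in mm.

S_c ≈ 80.3 mm

Mid-depth of clay below the ground surface: z = 2 + 2.9/2 = 3.45 m.
Total vertical stress at mid-clay: σ_v = 17.6×2 + 16.4×1.45 = 58.98 kPa.
Pore pressure: u = 9.81×(3.45 − 0) = 33.845 kPa.
Initial effective stress: σ'_0 = σ_v − u = 58.98 − 33.845 = 25.135 kPa.
Stress increase at mid-clay by the 2:1 spreading method:
Δσ = qBL/((B+z)(L+z)) = 282×3.2×6.3/((3.2+3.45)(6.3+3.45)) = 87.683 kPa
Final effective stress: σ'_f = 25.135 + 87.683 = 112.82 kPa.
σ'_f = 112.82 ≤ σ'_p = 175 kPa, so the clay remains overconsolidated and only the recompression index applies:
S_c = C_r·H/(1+e₀)·log₁₀(σ'_f/σ'_0) = 0.079×2.9/1.86×log₁₀(112.82/25.135)
    = 0.12317 × 0.65211 = 0.08032 m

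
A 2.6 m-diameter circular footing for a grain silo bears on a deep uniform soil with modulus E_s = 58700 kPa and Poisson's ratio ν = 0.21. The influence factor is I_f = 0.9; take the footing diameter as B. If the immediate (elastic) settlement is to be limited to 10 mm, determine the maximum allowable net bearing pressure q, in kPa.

q ≈ 262 kPa

S_e = q·B·(1−ν²)/E_s · I_f  ⇒  q = S_e·E_s / (B·(1−ν²)·I_f).
q = 0.01 × 58700 / (2.6 × 0.9559 × 0.9) = 262.4 kPa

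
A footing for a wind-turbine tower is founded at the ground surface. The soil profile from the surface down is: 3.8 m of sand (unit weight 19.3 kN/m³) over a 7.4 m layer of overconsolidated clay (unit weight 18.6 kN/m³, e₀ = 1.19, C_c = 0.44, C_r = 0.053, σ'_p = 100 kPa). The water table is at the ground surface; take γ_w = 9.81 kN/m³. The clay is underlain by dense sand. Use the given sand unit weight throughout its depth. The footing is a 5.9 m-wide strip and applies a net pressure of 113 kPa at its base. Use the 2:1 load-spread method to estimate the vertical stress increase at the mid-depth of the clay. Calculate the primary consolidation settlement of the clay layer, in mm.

Mid-depth of clay below the ground surface: z = 3.8 + 7.4/2 = 7.5 m.
Total vertical stress at mid-clay: σ_v = 19.3×3.8 + 18.6×3.7 = 142.16 kPa.
Pore pressure: u = 9.81×(7.5 − 0) = 73.575 kPa.
Initial effective stress: σ'_0 = σ_v − u = 142.16 − 73.575 = 68.585 kPa.
Stress increase at mid-clay by the 2:1 spreading method:
Δσ = qB/(B+z) = 113×5.9/(5.9+7.5) = 49.754 kPa
Final effective stress: σ'_f = 68.585 + 49.754 = 118.34 kPa.
σ'_f = 118.34 > σ'_p = 100 kPa, so the stress path crosses the preconsolidation pressure — recompression up to σ'_p, then virgin compression beyond:
S_c = H/(1+e₀)·[C_r·log₁₀(σ'_p/σ'_0) + C_c·log₁₀(σ'_f/σ'_p)]
    = 7.4/2.19 × [0.053×log₁₀(100/68.585) + 0.44×log₁₀(118.34/100)]
    = 3.379 × [0.0086799 + 0.032178] = 0.1381 m

S_c ≈ 138 mm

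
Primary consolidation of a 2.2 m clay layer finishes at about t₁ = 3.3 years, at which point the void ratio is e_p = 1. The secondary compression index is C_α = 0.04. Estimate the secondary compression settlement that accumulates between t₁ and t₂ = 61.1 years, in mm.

Secondary compression: S_s = C_α·H/(1+e_p)·log₁₀(t₂/t₁)
S_s = 0.04×2.2/(1+1)×log₁₀(61.1/3.3)
    = 0.044 × 1.268 = 0.05577 m

S_s ≈ 55.8 mm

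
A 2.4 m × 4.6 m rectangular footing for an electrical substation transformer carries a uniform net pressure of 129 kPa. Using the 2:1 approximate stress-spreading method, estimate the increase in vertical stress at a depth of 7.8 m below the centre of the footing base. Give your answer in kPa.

By the 2:1 method the load spreads at 1 horizontal : 2 vertical, so at depth z the loaded area has grown by z in each plan dimension:
Δσ = qBL/((B+z)(L+z)) = 129×2.4×4.6/((2.4+7.8)(4.6+7.8)) = 11.26 kPa

Δσ_z ≈ 11.3 kPa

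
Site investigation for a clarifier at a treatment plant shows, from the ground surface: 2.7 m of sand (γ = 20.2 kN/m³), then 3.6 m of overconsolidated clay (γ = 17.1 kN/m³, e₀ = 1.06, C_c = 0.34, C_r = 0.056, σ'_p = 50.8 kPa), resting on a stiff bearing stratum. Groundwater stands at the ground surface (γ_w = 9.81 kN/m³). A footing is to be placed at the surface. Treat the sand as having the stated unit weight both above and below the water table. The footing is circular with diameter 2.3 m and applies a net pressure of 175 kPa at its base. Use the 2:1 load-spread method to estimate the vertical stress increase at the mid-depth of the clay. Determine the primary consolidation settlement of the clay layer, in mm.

Mid-depth of clay below the ground surface: z = 2.7 + 3.6/2 = 4.5 m.
Total vertical stress at mid-clay: σ_v = 20.2×2.7 + 17.1×1.8 = 85.32 kPa.
Pore pressure: u = 9.81×(4.5 − 0) = 44.145 kPa.
Initial effective stress: σ'_0 = σ_v − u = 85.32 − 44.145 = 41.175 kPa.
Stress increase at mid-clay by the 2:1 spreading method:
Δσ ≈ qD²/(D+z)² = 175×2.3²/(2.3+4.5)² = 20.021 kPa
Final effective stress: σ'_f = 41.175 + 20.021 = 61.196 kPa.
σ'_f = 61.196 > σ'_p = 50.8 kPa, so the stress path crosses the preconsolidation pressure — recompression up to σ'_p, then virgin compression beyond:
S_c = H/(1+e₀)·[C_r·log₁₀(σ'_p/σ'_0) + C_c·log₁₀(σ'_f/σ'_p)]
    = 3.6/2.06 × [0.056×log₁₀(50.8/41.175) + 0.34×log₁₀(61.196/50.8)]
    = 1.7476 × [0.0051089 + 0.027492] = 0.05697 m

S_c ≈ 57 mm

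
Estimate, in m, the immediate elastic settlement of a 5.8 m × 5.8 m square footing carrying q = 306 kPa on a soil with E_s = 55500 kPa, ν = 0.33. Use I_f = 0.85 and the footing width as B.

Immediate (elastic) settlement: S_e = q·B·(1−ν²)/E_s · I_f.
S_e = 306 × 5.8 × (1 − 0.33²) / 55500 × 0.85
    = 306 × 5.8 × 0.8911 / 55500 × 0.85
    = 0.02422 m

S_e ≈ 0.0242 m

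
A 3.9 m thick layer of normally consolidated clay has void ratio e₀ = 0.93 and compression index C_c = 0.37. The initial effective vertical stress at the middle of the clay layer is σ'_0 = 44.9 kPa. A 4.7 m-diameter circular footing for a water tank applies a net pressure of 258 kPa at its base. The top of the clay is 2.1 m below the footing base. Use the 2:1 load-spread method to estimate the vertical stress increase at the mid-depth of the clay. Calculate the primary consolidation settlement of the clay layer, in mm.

Mid-depth of clay below the footing base: z = 2.1 + 3.9/2 = 4.05 m.
Stress increase at mid-clay by the 2:1 spreading method:
Δσ ≈ qD²/(D+z)² = 258×4.7²/(4.7+4.05)² = 74.439 kPa
Final effective stress: σ'_f = σ'_0 + Δσ = 44.9 + 74.439 = 119.34 kPa.
Normally consolidated clay, so the full stress increment lies on the virgin compression line:
S_c = C_c·H/(1+e₀)·log₁₀(σ'_f/σ'_0) = 0.37×3.9/(1+0.93)×log₁₀(119.34/44.9)
    = 0.74767 × 0.42454 = 0.3174 m

S_c ≈ 317 mm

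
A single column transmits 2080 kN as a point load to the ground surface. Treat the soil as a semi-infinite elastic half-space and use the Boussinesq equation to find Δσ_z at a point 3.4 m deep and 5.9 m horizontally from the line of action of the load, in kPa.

Δσ_z ≈ 2.67 kPa

Boussinesq vertical stress below a point load on an elastic half-space:
Δσ_z = 3P/(2πz²) · [1 + (r/z)²]^(−5/2)
r/z = 5.9/3.4 = 1.7353; [1+(r/z)²]^(−5/2) = 0.031031.
Δσ_z = 3×2080/(2π×3.4²) × 0.031031 = 85.911 × 0.031031 = 2.666 kPa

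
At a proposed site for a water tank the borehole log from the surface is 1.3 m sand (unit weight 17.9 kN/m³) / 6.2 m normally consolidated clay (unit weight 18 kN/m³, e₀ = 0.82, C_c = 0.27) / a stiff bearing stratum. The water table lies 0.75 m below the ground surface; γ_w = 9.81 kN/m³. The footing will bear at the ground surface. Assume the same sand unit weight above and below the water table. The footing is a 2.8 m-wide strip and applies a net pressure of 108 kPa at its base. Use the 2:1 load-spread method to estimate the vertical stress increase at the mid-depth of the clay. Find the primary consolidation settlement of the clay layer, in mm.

S_c ≈ 271 mm

Mid-depth of clay below the ground surface: z = 1.3 + 6.2/2 = 4.4 m.
Total vertical stress at mid-clay: σ_v = 17.9×1.3 + 18×3.1 = 79.07 kPa.
Pore pressure: u = 9.81×(4.4 − 0.75) = 35.806 kPa.
Initial effective stress: σ'_0 = σ_v − u = 79.07 − 35.806 = 43.264 kPa.
Stress increase at mid-clay by the 2:1 spreading method:
Δσ = qB/(B+z) = 108×2.8/(2.8+4.4) = 42 kPa
Final effective stress: σ'_f = σ'_0 + Δσ = 43.264 + 42 = 85.264 kPa.
Normally consolidated clay, so the full stress increment lies on the virgin compression line:
S_c = C_c·H/(1+e₀)·log₁₀(σ'_f/σ'_0) = 0.27×6.2/(1+0.82)×log₁₀(85.264/43.264)
    = 0.91978 × 0.29464 = 0.271 m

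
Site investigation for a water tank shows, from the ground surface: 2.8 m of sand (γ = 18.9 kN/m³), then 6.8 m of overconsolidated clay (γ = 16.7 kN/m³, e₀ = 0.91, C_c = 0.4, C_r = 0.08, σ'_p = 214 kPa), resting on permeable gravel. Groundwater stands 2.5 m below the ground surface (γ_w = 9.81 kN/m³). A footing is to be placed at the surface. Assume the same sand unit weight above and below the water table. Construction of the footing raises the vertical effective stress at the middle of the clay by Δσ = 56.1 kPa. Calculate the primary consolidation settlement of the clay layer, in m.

Mid-depth of clay below the ground surface: z = 2.8 + 6.8/2 = 6.2 m.
Total vertical stress at mid-clay: σ_v = 18.9×2.8 + 16.7×3.4 = 109.7 kPa.
Pore pressure: u = 9.81×(6.2 − 2.5) = 36.297 kPa.
Initial effective stress: σ'_0 = σ_v − u = 109.7 − 36.297 = 73.403 kPa.
Final effective stress: σ'_f = 73.403 + 56.1 = 129.5 kPa.
σ'_f = 129.5 ≤ σ'_p = 214 kPa, so the clay remains overconsolidated and only the recompression index applies:
S_c = C_r·H/(1+e₀)·log₁₀(σ'_f/σ'_0) = 0.08×6.8/1.91×log₁₀(129.5/73.403)
    = 0.28482 × 0.24656 = 0.07022 m

S_c ≈ 0.0702 m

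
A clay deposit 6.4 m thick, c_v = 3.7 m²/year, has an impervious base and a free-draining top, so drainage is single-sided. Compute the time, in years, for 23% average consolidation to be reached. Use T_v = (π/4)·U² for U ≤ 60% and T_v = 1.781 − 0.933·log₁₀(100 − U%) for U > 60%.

t ≈ 0.46 years

Drainage path length: H_d = H = 6.4 m (single drainage).
U ≤ 60%: T_v = (π/4)·U² = (π/4)×0.23² = 0.041548.
t = T_v·H_d²/c_v = 0.041548×6.4²/3.7 = 0.4599 years.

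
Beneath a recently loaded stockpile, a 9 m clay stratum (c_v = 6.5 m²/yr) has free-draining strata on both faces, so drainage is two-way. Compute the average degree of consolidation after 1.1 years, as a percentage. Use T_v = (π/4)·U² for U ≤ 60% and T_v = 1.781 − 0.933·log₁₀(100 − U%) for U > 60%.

Drainage path length: H_d = H/2 = 4.5 m (double drainage).
T_v = c_v·t/H_d² = 6.5×1.1/4.5² = 0.35309.
T_v = 0.35309 corresponds to the U > 60% branch:
U = 1 − 10^((1.781 − T_v)/0.933)/100 = 0.6608

U ≈ 66.1 %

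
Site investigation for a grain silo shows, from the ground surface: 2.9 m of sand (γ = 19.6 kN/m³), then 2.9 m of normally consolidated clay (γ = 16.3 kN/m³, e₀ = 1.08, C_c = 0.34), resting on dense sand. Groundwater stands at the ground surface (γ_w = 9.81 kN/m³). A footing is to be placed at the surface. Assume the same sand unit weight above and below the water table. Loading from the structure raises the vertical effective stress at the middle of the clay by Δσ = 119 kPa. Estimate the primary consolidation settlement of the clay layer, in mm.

S_c ≈ 293 mm

Mid-depth of clay below the ground surface: z = 2.9 + 2.9/2 = 4.35 m.
Total vertical stress at mid-clay: σ_v = 19.6×2.9 + 16.3×1.45 = 80.475 kPa.
Pore pressure: u = 9.81×(4.35 − 0) = 42.673 kPa.
Initial effective stress: σ'_0 = σ_v − u = 80.475 − 42.673 = 37.802 kPa.
Final effective stress: σ'_f = σ'_0 + Δσ = 37.802 + 119 = 156.8 kPa.
Normally consolidated clay, so the full stress increment lies on the virgin compression line:
S_c = C_c·H/(1+e₀)·log₁₀(σ'_f/σ'_0) = 0.34×2.9/(1+1.08)×log₁₀(156.8/37.802)
    = 0.47404 × 0.61783 = 0.2929 m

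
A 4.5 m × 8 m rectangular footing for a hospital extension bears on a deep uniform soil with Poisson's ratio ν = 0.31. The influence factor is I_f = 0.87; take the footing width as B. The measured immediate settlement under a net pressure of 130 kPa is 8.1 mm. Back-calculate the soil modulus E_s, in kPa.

E_s ≈ 56800 kPa

S_e = q·B·(1−ν²)/E_s · I_f  ⇒  E_s = q·B·(1−ν²)·I_f / S_e.
E_s = 130 × 4.5 × 0.9039 × 0.87 / 0.0081 = 56800 kPa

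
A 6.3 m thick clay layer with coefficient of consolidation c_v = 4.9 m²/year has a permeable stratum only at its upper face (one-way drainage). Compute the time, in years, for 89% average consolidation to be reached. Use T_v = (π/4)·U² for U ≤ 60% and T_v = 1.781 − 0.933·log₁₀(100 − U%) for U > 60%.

Drainage path length: H_d = H = 6.3 m (single drainage).
U > 60%: T_v = 1.781 − 0.933·log₁₀(100 − 89) = 0.80938.
t = T_v·H_d²/c_v = 0.80938×6.3²/4.9 = 6.556 years.

t ≈ 6.56 years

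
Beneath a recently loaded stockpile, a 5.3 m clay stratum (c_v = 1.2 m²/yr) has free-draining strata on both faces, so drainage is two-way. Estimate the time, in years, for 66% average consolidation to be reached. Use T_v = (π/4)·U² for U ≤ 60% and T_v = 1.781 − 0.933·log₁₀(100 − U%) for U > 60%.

t ≈ 2.06 years

Drainage path length: H_d = H/2 = 2.65 m (double drainage).
U > 60%: T_v = 1.781 − 0.933·log₁₀(100 − 66) = 0.35213.
t = T_v·H_d²/c_v = 0.35213×2.65²/1.2 = 2.061 years.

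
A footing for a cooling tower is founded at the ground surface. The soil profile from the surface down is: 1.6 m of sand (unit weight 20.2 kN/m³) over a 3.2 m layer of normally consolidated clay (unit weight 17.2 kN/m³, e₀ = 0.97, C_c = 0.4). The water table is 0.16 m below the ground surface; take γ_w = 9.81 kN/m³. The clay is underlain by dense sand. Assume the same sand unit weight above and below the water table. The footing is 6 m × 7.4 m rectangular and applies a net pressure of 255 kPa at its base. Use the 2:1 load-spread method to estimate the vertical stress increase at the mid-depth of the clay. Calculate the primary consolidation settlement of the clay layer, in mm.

Mid-depth of clay below the ground surface: z = 1.6 + 3.2/2 = 3.2 m.
Total vertical stress at mid-clay: σ_v = 20.2×1.6 + 17.2×1.6 = 59.84 kPa.
Pore pressure: u = 9.81×(3.2 − 0.16) = 29.822 kPa.
Initial effective stress: σ'_0 = σ_v − u = 59.84 − 29.822 = 30.018 kPa.
Stress increase at mid-clay by the 2:1 spreading method:
Δσ = qBL/((B+z)(L+z)) = 255×6×7.4/((6+3.2)(7.4+3.2)) = 116.1 kPa
Final effective stress: σ'_f = σ'_0 + Δσ = 30.018 + 116.1 = 146.12 kPa.
Normally consolidated clay, so the full stress increment lies on the virgin compression line:
S_c = C_c·H/(1+e₀)·log₁₀(σ'_f/σ'_0) = 0.4×3.2/(1+0.97)×log₁₀(146.12/30.018)
    = 0.64975 × 0.68733 = 0.4466 m

S_c ≈ 447 mm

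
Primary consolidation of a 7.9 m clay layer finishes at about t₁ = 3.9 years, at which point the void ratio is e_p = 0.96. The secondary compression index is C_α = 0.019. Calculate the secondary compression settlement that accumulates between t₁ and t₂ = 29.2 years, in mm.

Secondary compression: S_s = C_α·H/(1+e_p)·log₁₀(t₂/t₁)
S_s = 0.019×7.9/(1+0.96)×log₁₀(29.2/3.9)
    = 0.07658 × 0.8743 = 0.06696 m

S_s ≈ 67 mm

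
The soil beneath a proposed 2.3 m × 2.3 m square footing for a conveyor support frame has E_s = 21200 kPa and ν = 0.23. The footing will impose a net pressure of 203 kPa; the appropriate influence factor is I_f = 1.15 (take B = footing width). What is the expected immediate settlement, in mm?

Immediate (elastic) settlement: S_e = q·B·(1−ν²)/E_s · I_f.
S_e = 203 × 2.3 × (1 − 0.23²) / 21200 × 1.15
    = 203 × 2.3 × 0.9471 / 21200 × 1.15
    = 0.02399 m = 23.99 mm

S_e ≈ 24 mm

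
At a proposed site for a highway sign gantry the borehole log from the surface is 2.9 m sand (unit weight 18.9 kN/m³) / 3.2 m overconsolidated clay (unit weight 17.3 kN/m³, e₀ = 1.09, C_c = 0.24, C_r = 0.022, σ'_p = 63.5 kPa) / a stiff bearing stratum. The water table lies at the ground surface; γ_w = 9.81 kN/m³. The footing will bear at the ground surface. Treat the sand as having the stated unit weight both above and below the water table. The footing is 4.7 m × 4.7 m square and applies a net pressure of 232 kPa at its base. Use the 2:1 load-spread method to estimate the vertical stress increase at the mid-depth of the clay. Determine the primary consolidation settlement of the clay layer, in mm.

Mid-depth of clay below the ground surface: z = 2.9 + 3.2/2 = 4.5 m.
Total vertical stress at mid-clay: σ_v = 18.9×2.9 + 17.3×1.6 = 82.49 kPa.
Pore pressure: u = 9.81×(4.5 − 0) = 44.145 kPa.
Initial effective stress: σ'_0 = σ_v − u = 82.49 − 44.145 = 38.345 kPa.
Stress increase at mid-clay by the 2:1 spreading method:
Δσ = qBL/((B+z)(L+z)) = 232×4.7×4.7/((4.7+4.5)(4.7+4.5)) = 60.549 kPa
Final effective stress: σ'_f = 38.345 + 60.549 = 98.894 kPa.
σ'_f = 98.894 > σ'_p = 63.5 kPa, so the stress path crosses the preconsolidation pressure — recompression up to σ'_p, then virgin compression beyond:
S_c = H/(1+e₀)·[C_r·log₁₀(σ'_p/σ'_0) + C_c·log₁₀(σ'_f/σ'_p)]
    = 3.2/2.09 × [0.022×log₁₀(63.5/38.345) + 0.24×log₁₀(98.894/63.5)]
    = 1.5311 × [0.0048194 + 0.046175] = 0.07808 m

S_c ≈ 78.1 mm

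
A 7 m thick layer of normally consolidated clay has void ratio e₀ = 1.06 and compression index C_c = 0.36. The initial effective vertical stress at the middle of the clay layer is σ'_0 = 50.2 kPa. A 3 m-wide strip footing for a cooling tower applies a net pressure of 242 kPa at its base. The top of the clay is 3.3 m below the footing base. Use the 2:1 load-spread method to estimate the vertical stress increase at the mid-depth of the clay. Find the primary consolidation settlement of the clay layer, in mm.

S_c ≈ 482 mm

Mid-depth of clay below the footing base: z = 3.3 + 7/2 = 6.8 m.
Stress increase at mid-clay by the 2:1 spreading method:
Δσ = qB/(B+z) = 242×3/(3+6.8) = 74.082 kPa
Final effective stress: σ'_f = σ'_0 + Δσ = 50.2 + 74.082 = 124.28 kPa.
Normally consolidated clay, so the full stress increment lies on the virgin compression line:
S_c = C_c·H/(1+e₀)·log₁₀(σ'_f/σ'_0) = 0.36×7/(1+1.06)×log₁₀(124.28/50.2)
    = 1.2233 × 0.3937 = 0.4816 m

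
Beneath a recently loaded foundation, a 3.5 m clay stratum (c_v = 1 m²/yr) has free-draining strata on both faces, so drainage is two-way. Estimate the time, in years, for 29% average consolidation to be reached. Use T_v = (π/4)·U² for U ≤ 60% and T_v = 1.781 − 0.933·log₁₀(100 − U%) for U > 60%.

t ≈ 0.202 years

Drainage path length: H_d = H/2 = 1.75 m (double drainage).
U ≤ 60%: T_v = (π/4)·U² = (π/4)×0.29² = 0.066052.
t = T_v·H_d²/c_v = 0.066052×1.75²/1 = 0.2023 years.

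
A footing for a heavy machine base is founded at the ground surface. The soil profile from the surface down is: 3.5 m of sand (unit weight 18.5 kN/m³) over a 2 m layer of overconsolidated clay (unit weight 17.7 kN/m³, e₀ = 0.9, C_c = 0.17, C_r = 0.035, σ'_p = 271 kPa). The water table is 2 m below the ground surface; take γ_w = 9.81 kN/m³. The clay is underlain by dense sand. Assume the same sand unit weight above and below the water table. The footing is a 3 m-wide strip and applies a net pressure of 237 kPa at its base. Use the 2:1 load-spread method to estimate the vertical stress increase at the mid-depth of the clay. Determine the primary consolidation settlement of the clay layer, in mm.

S_c ≈ 15.5 mm

Mid-depth of clay below the ground surface: z = 3.5 + 2/2 = 4.5 m.
Total vertical stress at mid-clay: σ_v = 18.5×3.5 + 17.7×1 = 82.45 kPa.
Pore pressure: u = 9.81×(4.5 − 2) = 24.525 kPa.
Initial effective stress: σ'_0 = σ_v − u = 82.45 − 24.525 = 57.925 kPa.
Stress increase at mid-clay by the 2:1 spreading method:
Δσ = qB/(B+z) = 237×3/(3+4.5) = 94.8 kPa
Final effective stress: σ'_f = 57.925 + 94.8 = 152.72 kPa.
σ'_f = 152.72 ≤ σ'_p = 271 kPa, so the clay remains overconsolidated and only the recompression index applies:
S_c = C_r·H/(1+e₀)·log₁₀(σ'_f/σ'_0) = 0.035×2/1.9×log₁₀(152.72/57.925)
    = 0.036841 × 0.42103 = 0.01551 m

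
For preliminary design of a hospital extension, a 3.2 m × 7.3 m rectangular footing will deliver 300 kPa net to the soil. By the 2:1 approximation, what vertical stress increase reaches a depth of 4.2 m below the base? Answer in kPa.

By the 2:1 method the load spreads at 1 horizontal : 2 vertical, so at depth z the loaded area has grown by z in each plan dimension:
Δσ = qBL/((B+z)(L+z)) = 300×3.2×7.3/((3.2+4.2)(7.3+4.2)) = 82.35 kPa

Δσ_z ≈ 82.3 kPa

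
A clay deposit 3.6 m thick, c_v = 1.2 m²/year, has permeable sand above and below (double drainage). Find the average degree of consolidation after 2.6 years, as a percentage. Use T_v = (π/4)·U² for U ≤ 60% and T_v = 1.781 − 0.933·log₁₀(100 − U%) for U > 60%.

U ≈ 92.5 %

Drainage path length: H_d = H/2 = 1.8 m (double drainage).
T_v = c_v·t/H_d² = 1.2×2.6/1.8² = 0.96296.
T_v = 0.96296 corresponds to the U > 60% branch:
U = 1 − 10^((1.781 − T_v)/0.933)/100 = 0.9247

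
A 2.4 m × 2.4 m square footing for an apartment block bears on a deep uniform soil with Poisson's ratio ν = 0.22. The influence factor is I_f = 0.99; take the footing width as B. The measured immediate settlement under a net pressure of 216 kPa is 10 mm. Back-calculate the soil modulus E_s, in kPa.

E_s ≈ 48800 kPa

S_e = q·B·(1−ν²)/E_s · I_f  ⇒  E_s = q·B·(1−ν²)·I_f / S_e.
E_s = 216 × 2.4 × 0.9516 × 0.99 / 0.01 = 48840 kPa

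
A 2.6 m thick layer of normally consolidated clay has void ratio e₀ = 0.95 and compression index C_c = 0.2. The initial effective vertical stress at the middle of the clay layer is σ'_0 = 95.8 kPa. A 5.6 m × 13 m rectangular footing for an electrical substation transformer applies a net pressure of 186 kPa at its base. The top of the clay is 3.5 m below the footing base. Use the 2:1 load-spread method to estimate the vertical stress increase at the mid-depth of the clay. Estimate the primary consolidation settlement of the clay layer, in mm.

Mid-depth of clay below the footing base: z = 3.5 + 2.6/2 = 4.8 m.
Stress increase at mid-clay by the 2:1 spreading method:
Δσ = qBL/((B+z)(L+z)) = 186×5.6×13/((5.6+4.8)(13+4.8)) = 73.146 kPa
Final effective stress: σ'_f = σ'_0 + Δσ = 95.8 + 73.146 = 168.95 kPa.
Normally consolidated clay, so the full stress increment lies on the virgin compression line:
S_c = C_c·H/(1+e₀)·log₁₀(σ'_f/σ'_0) = 0.2×2.6/(1+0.95)×log₁₀(168.95/95.8)
    = 0.26667 × 0.24639 = 0.0657 m

S_c ≈ 65.7 mm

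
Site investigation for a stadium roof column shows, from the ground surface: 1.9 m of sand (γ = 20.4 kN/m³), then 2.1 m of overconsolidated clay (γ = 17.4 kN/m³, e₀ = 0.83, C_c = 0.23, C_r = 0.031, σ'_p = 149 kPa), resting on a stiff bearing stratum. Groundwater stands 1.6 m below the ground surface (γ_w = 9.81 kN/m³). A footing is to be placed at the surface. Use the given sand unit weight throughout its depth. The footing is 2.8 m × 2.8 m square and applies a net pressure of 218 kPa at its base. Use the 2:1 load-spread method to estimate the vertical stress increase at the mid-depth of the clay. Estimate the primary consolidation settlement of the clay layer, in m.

S_c ≈ 0.012 m

Mid-depth of clay below the ground surface: z = 1.9 + 2.1/2 = 2.95 m.
Total vertical stress at mid-clay: σ_v = 20.4×1.9 + 17.4×1.05 = 57.03 kPa.
Pore pressure: u = 9.81×(2.95 − 1.6) = 13.244 kPa.
Initial effective stress: σ'_0 = σ_v − u = 57.03 − 13.244 = 43.786 kPa.
Stress increase at mid-clay by the 2:1 spreading method:
Δσ = qBL/((B+z)(L+z)) = 218×2.8×2.8/((2.8+2.95)(2.8+2.95)) = 51.694 kPa
Final effective stress: σ'_f = 43.786 + 51.694 = 95.48 kPa.
σ'_f = 95.48 ≤ σ'_p = 149 kPa, so the clay remains overconsolidated and only the recompression index applies:
S_c = C_r·H/(1+e₀)·log₁₀(σ'_f/σ'_0) = 0.031×2.1/1.83×log₁₀(95.48/43.786)
    = 0.035572 × 0.33858 = 0.01204 m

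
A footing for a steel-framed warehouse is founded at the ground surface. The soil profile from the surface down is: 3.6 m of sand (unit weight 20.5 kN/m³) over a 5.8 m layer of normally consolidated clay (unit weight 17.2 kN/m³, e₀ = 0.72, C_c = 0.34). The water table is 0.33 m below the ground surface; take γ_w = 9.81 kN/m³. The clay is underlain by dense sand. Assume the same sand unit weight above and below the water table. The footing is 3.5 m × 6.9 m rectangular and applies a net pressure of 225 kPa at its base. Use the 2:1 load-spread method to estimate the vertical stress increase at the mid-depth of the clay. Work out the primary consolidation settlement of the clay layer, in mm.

S_c ≈ 247 mm

Mid-depth of clay below the ground surface: z = 3.6 + 5.8/2 = 6.5 m.
Total vertical stress at mid-clay: σ_v = 20.5×3.6 + 17.2×2.9 = 123.68 kPa.
Pore pressure: u = 9.81×(6.5 − 0.33) = 60.528 kPa.
Initial effective stress: σ'_0 = σ_v − u = 123.68 − 60.528 = 63.152 kPa.
Stress increase at mid-clay by the 2:1 spreading method:
Δσ = qBL/((B+z)(L+z)) = 225×3.5×6.9/((3.5+6.5)(6.9+6.5)) = 40.55 kPa
Final effective stress: σ'_f = σ'_0 + Δσ = 63.152 + 40.55 = 103.7 kPa.
Normally consolidated clay, so the full stress increment lies on the virgin compression line:
S_c = C_c·H/(1+e₀)·log₁₀(σ'_f/σ'_0) = 0.34×5.8/(1+0.72)×log₁₀(103.7/63.152)
    = 1.1465 × 0.21539 = 0.2469 m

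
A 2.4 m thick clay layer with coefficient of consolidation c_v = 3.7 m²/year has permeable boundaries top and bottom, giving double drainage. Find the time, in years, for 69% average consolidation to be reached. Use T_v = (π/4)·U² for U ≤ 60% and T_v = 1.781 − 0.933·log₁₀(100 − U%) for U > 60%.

Drainage path length: H_d = H/2 = 1.2 m (double drainage).
U > 60%: T_v = 1.781 − 0.933·log₁₀(100 − 69) = 0.38956.
t = T_v·H_d²/c_v = 0.38956×1.2²/3.7 = 0.1516 years.

t ≈ 0.152 years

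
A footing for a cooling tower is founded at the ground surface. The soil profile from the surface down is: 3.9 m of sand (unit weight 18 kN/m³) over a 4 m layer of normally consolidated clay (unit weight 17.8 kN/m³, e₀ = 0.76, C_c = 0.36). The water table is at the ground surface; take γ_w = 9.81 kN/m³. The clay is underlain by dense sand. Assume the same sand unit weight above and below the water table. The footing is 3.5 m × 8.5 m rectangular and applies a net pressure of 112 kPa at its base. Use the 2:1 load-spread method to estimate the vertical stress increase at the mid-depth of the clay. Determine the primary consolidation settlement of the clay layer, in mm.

S_c ≈ 147 mm

Mid-depth of clay below the ground surface: z = 3.9 + 4/2 = 5.9 m.
Total vertical stress at mid-clay: σ_v = 18×3.9 + 17.8×2 = 105.8 kPa.
Pore pressure: u = 9.81×(5.9 − 0) = 57.879 kPa.
Initial effective stress: σ'_0 = σ_v − u = 105.8 − 57.879 = 47.921 kPa.
Stress increase at mid-clay by the 2:1 spreading method:
Δσ = qBL/((B+z)(L+z)) = 112×3.5×8.5/((3.5+5.9)(8.5+5.9)) = 24.616 kPa
Final effective stress: σ'_f = σ'_0 + Δσ = 47.921 + 24.616 = 72.537 kPa.
Normally consolidated clay, so the full stress increment lies on the virgin compression line:
S_c = C_c·H/(1+e₀)·log₁₀(σ'_f/σ'_0) = 0.36×4/(1+0.76)×log₁₀(72.537/47.921)
    = 0.81818 × 0.18003 = 0.1473 m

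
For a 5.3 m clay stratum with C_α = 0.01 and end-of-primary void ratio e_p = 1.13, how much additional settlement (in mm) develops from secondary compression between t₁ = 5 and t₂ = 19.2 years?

Secondary compression: S_s = C_α·H/(1+e_p)·log₁₀(t₂/t₁)
S_s = 0.01×5.3/(1+1.13)×log₁₀(19.2/5)
    = 0.02488 × 0.5843 = 0.01454 m

S_s ≈ 14.5 mm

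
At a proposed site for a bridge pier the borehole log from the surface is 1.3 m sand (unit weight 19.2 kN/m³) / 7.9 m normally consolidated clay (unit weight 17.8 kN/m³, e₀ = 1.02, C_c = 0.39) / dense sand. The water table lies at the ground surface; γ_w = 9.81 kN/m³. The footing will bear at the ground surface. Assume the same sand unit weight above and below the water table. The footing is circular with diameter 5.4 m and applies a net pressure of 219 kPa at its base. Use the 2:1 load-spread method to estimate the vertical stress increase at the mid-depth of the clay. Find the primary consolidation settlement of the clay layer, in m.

Mid-depth of clay below the ground surface: z = 1.3 + 7.9/2 = 5.25 m.
Total vertical stress at mid-clay: σ_v = 19.2×1.3 + 17.8×3.95 = 95.27 kPa.
Pore pressure: u = 9.81×(5.25 − 0) = 51.503 kPa.
Initial effective stress: σ'_0 = σ_v − u = 95.27 − 51.503 = 43.767 kPa.
Stress increase at mid-clay by the 2:1 spreading method:
Δσ ≈ qD²/(D+z)² = 219×5.4²/(5.4+5.25)² = 56.303 kPa
Final effective stress: σ'_f = σ'_0 + Δσ = 43.767 + 56.303 = 100.07 kPa.
Normally consolidated clay, so the full stress increment lies on the virgin compression line:
S_c = C_c·H/(1+e₀)·log₁₀(σ'_f/σ'_0) = 0.39×7.9/(1+1.02)×log₁₀(100.07/43.767)
    = 1.5252 × 0.35916 = 0.5478 m

S_c ≈ 0.548 m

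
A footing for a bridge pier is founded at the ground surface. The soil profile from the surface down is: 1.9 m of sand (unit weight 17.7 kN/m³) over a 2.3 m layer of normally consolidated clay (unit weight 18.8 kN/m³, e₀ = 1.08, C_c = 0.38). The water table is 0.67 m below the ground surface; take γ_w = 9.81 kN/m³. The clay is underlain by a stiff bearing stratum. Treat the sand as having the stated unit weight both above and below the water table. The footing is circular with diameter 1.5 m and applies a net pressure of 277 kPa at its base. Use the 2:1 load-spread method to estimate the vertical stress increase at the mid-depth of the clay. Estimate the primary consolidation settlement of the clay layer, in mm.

Mid-depth of clay below the ground surface: z = 1.9 + 2.3/2 = 3.05 m.
Total vertical stress at mid-clay: σ_v = 17.7×1.9 + 18.8×1.15 = 55.25 kPa.
Pore pressure: u = 9.81×(3.05 − 0.67) = 23.348 kPa.
Initial effective stress: σ'_0 = σ_v − u = 55.25 − 23.348 = 31.902 kPa.
Stress increase at mid-clay by the 2:1 spreading method:
Δσ ≈ qD²/(D+z)² = 277×1.5²/(1.5+3.05)² = 30.105 kPa
Final effective stress: σ'_f = σ'_0 + Δσ = 31.902 + 30.105 = 62.007 kPa.
Normally consolidated clay, so the full stress increment lies on the virgin compression line:
S_c = C_c·H/(1+e₀)·log₁₀(σ'_f/σ'_0) = 0.38×2.3/(1+1.08)×log₁₀(62.007/31.902)
    = 0.42019 × 0.28862 = 0.1213 m

S_c ≈ 121 mm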